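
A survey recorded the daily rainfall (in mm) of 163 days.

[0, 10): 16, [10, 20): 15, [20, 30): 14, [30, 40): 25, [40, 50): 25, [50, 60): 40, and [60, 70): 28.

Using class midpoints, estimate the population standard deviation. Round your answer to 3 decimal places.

Midpoints: 5, 15, 25, 35, 45, 55, 65
n = 163, Σfm = 6675, mean = 40.9509
Σfm² = 333075
Σf(m − x̄)² = Σfm² − (Σfm)²/n = 333075 − 6675²/163 = 59727.6074
Population variance = 59727.6074 / 163 = 366.4270
Standard deviation = √366.4270 = 19.1423

19.142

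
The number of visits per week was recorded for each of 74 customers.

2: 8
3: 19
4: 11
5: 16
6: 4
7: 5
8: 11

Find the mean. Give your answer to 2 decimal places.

4.65

Values: 2, 3, 4, 5, 6, 7, 8
Σfx = 8×2 + 19×3 + 11×4 + 16×5 + 4×6 + 5×7 + 11×8 = 344
n = Σf = 74
Mean = 344 / 74 = 4.6486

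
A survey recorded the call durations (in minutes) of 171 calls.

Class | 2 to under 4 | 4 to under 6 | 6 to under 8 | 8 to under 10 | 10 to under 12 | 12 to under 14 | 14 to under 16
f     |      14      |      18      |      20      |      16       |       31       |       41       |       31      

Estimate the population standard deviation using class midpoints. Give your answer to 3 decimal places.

Midpoints: 3, 5, 7, 9, 11, 13, 15
n = 171, Σfm = 1755, mean = 10.2632
Σfm² = 20507
Σf(m − x̄)² = Σfm² − (Σfm)²/n = 20507 − 1755²/171 = 2495.1579
Population variance = 2495.1579 / 171 = 14.5916
Standard deviation = √14.5916 = 3.8199

3.820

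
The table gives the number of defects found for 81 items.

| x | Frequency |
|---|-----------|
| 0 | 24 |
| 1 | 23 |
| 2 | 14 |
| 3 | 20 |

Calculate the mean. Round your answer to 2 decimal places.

Values: 0, 1, 2, 3
Σfx = 24×0 + 23×1 + 14×2 + 20×3 = 111
n = Σf = 81
Mean = 111 / 81 = 1.3704

1.37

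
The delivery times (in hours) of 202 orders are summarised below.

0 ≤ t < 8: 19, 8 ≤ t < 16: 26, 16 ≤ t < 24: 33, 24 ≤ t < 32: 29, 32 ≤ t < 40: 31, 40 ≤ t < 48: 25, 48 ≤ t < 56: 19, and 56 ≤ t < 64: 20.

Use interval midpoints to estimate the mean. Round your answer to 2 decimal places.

Midpoints: 4, 12, 20, 28, 36, 44, 52, 60
Σfm = 19×4 + 26×12 + 33×20 + 29×28 + 31×36 + 25×44 + 19×52 + 20×60 = 6264
n = Σf = 202
Mean = 6264 / 202 = 31.0099

31.01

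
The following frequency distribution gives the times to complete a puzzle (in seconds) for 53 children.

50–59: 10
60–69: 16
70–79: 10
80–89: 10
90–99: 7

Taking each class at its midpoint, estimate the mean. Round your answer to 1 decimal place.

Midpoints: 54.5, 64.5, 74.5, 84.5, 94.5
Σfm = 10×54.5 + 16×64.5 + 10×74.5 + 10×84.5 + 7×94.5 = 3828.5
n = Σf = 53
Mean = 3828.5 / 53 = 72.2358

72.2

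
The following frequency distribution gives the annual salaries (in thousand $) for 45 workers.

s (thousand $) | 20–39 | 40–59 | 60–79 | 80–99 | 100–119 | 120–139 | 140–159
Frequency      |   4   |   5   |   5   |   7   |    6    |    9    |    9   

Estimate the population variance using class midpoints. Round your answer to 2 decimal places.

Midpoints: 29.5, 49.5, 69.5, 89.5, 109.5, 129.5, 149.5
n = 45, Σfm = 4507.5, mean = 100.1667
Σfm² = 519981.25
Σf(m − x̄)² = Σfm² − (Σfm)²/n = 519981.25 − 4507.5²/45 = 68480.0000
Population variance = 68480.0000 / 45 = 1521.7778

1521.78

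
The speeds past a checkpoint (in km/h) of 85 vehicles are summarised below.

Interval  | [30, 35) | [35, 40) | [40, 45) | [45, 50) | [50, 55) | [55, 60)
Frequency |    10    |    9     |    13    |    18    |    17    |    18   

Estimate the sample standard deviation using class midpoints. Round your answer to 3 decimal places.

8.224

Midpoints: 32.5, 37.5, 42.5, 47.5, 52.5, 57.5
n = 85, Σfm = 3997.5, mean = 47.0294
Σfm² = 193681.25
Σf(m − x̄)² = Σfm² − (Σfm)²/n = 193681.25 − 3997.5²/85 = 5681.1765
Sample variance = 5681.1765 / 84 = 67.6331
Standard deviation = √67.6331 = 8.2239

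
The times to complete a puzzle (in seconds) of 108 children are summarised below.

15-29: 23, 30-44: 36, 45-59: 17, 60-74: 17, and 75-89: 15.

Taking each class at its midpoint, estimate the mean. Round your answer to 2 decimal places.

47.14

Midpoints: 22, 37, 52, 67, 82
Σfm = 23×22 + 36×37 + 17×52 + 17×67 + 15×82 = 5091
n = Σf = 108
Mean = 5091 / 108 = 47.1389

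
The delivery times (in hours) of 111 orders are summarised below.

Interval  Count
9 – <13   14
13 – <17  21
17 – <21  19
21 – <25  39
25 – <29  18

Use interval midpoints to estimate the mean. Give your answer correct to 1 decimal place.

Midpoints: 11, 15, 19, 23, 27
Σfm = 14×11 + 21×15 + 19×19 + 39×23 + 18×27 = 2213
n = Σf = 111
Mean = 2213 / 111 = 19.9369

19.9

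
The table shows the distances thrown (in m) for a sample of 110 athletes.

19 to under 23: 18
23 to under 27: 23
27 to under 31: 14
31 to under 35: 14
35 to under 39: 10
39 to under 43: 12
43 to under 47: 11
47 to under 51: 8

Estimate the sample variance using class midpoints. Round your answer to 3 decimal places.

80.874

Midpoints: 21, 25, 29, 33, 37, 41, 45, 49
n = 110, Σfm = 3570, mean = 32.4545
Σfm² = 124678
Σf(m − x̄)² = Σfm² − (Σfm)²/n = 124678 − 3570²/110 = 8815.2727
Sample variance = 8815.2727 / 109 = 80.8741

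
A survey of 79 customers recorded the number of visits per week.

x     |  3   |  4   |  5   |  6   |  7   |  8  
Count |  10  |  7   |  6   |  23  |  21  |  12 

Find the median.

6

Cumulative frequencies: 10, 17, 23, 46, 67, 79
n = 79, so the median is the value in position (n+1)/2 = 40.
Position 40 falls at value 6.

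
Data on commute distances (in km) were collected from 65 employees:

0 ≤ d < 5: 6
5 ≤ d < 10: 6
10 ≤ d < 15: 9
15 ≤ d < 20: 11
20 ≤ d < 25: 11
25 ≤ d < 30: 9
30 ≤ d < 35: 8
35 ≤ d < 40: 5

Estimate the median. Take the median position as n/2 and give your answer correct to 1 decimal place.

Cumulative frequencies: 6, 12, 21, 32, 43, 52, 60, 65
n = 65; position = n/2 = 32.5.
This falls in the class 20 ≤ d < 25: L = 20, F = 32, f = 11, h = 5.
Median ≈ 20 + ((32.5 − 32) / 11) × 5 = 20.2273

20.2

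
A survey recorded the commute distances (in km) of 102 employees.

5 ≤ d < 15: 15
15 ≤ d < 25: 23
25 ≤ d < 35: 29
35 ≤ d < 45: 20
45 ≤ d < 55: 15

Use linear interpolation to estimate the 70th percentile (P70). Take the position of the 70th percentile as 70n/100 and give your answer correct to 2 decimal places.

Cumulative frequencies: 15, 38, 67, 87, 102
n = 102; position = 70n/100 = 71.4.
This falls in the class 35 ≤ d < 45: L = 35, F = 67, f = 20, h = 10.
70th percentile ≈ 35 + ((71.4 − 67) / 20) × 10 = 37.2000

37.20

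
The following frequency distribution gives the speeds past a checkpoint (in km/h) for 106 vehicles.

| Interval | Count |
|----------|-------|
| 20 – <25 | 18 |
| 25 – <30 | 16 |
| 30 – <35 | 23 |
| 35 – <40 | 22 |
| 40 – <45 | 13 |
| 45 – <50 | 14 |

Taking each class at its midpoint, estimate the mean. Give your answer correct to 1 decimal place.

34.3

Midpoints: 22.5, 27.5, 32.5, 37.5, 42.5, 47.5
Σfm = 18×22.5 + 16×27.5 + 23×32.5 + 22×37.5 + 13×42.5 + 14×47.5 = 3635
n = Σf = 106
Mean = 3635 / 106 = 34.2925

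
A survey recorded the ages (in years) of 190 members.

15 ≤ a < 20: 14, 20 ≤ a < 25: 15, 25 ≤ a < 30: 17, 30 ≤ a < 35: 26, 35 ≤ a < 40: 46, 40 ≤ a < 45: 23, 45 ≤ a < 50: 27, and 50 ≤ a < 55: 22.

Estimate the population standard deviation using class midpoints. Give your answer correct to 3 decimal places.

Midpoints: 17.5, 22.5, 27.5, 32.5, 37.5, 42.5, 47.5, 52.5
n = 190, Σfm = 7035, mean = 37.0263
Σfm² = 279987.5
Σf(m − x̄)² = Σfm² − (Σfm)²/n = 279987.5 − 7035²/190 = 19507.3684
Population variance = 19507.3684 / 190 = 102.6704
Standard deviation = √102.6704 = 10.1326

10.133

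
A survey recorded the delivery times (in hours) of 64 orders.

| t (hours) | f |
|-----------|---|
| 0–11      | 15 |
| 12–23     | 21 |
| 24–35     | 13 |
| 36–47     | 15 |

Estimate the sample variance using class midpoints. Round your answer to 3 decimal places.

173.143

Midpoints: 5.5, 17.5, 29.5, 41.5
n = 64, Σfm = 1456, mean = 22.7500
Σfm² = 44032
Σf(m − x̄)² = Σfm² − (Σfm)²/n = 44032 − 1456²/64 = 10908.0000
Sample variance = 10908.0000 / 63 = 173.1429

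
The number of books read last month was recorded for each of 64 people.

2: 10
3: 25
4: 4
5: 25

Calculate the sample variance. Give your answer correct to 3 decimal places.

1.329

Values: 2, 3, 4, 5
n = 64, Σfx = 236, mean = 3.6875
Σfx² = 954
Σf(x − x̄)² = Σfx² − (Σfx)²/n = 954 − 236²/64 = 83.7500
Sample variance = 83.7500 / 63 = 1.3294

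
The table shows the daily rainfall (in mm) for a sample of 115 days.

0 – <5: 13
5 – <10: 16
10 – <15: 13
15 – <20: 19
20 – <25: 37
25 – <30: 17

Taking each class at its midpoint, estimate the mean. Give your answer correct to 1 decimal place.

16.9

Midpoints: 2.5, 7.5, 12.5, 17.5, 22.5, 27.5
Σfm = 13×2.5 + 16×7.5 + 13×12.5 + 19×17.5 + 37×22.5 + 17×27.5 = 1947.5
n = Σf = 115
Mean = 1947.5 / 115 = 16.9348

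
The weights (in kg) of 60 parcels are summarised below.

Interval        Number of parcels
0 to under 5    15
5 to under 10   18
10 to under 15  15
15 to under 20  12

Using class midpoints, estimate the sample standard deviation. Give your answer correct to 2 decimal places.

Midpoints: 2.5, 7.5, 12.5, 17.5
n = 60, Σfm = 570, mean = 9.5000
Σfm² = 7125
Σf(m − x̄)² = Σfm² − (Σfm)²/n = 7125 − 570²/60 = 1710.0000
Sample variance = 1710.0000 / 59 = 28.9831
Standard deviation = √28.9831 = 5.3836

5.38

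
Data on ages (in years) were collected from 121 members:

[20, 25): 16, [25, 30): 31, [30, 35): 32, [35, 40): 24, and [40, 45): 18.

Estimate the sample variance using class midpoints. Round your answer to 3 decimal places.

39.776

Midpoints: 22.5, 27.5, 32.5, 37.5, 42.5
n = 121, Σfm = 3917.5, mean = 32.3760
Σfm² = 131606.25
Σf(m − x̄)² = Σfm² − (Σfm)²/n = 131606.25 − 3917.5²/121 = 4773.1405
Sample variance = 4773.1405 / 120 = 39.7762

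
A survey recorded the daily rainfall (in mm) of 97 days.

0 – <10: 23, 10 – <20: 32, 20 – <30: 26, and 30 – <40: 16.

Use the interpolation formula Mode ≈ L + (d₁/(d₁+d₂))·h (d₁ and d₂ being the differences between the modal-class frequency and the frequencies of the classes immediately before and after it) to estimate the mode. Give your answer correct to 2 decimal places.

Modal class: 10 – <20 (highest frequency 32).
d₁ = 32 − 23 = 9, d₂ = 32 − 26 = 6
Mode ≈ 10 + (9/(9+6)) × 10 = 10 + 6.0000 = 16.0000

16.00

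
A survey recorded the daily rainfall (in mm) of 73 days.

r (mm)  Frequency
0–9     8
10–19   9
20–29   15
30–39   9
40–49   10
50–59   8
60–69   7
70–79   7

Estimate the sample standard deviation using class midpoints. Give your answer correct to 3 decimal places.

21.588

Midpoints: 4.5, 14.5, 24.5, 34.5, 44.5, 54.5, 64.5, 74.5
n = 73, Σfm = 2698.5, mean = 36.9658
Σfm² = 133308.25
Σf(m − x̄)² = Σfm² − (Σfm)²/n = 133308.25 − 2698.5²/73 = 33556.1644
Sample variance = 33556.1644 / 72 = 466.0578
Standard deviation = √466.0578 = 21.5884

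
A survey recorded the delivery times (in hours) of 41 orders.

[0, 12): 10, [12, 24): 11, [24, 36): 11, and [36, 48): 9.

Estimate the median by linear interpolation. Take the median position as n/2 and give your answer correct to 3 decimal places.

23.455

Cumulative frequencies: 10, 21, 32, 41
n = 41; position = n/2 = 20.5.
This falls in the class [12, 24): L = 12, F = 10, f = 11, h = 12.
Median ≈ 12 + ((20.5 − 10) / 11) × 12 = 23.4545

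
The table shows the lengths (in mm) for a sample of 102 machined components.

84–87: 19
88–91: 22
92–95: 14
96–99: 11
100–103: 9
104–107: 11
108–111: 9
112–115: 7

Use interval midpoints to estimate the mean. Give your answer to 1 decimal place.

96.4

Midpoints: 85.5, 89.5, 93.5, 97.5, 101.5, 105.5, 109.5, 113.5
Σfm = 19×85.5 + 22×89.5 + 14×93.5 + 11×97.5 + 9×101.5 + 11×105.5 + 9×109.5 + 7×113.5 = 9829
n = Σf = 102
Mean = 9829 / 102 = 96.3627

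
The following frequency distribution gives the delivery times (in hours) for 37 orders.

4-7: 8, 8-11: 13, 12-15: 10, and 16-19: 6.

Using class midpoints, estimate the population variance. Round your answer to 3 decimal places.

Midpoints: 5.5, 9.5, 13.5, 17.5
n = 37, Σfm = 407.5, mean = 11.0135
Σfm² = 5075.25
Σf(m − x̄)² = Σfm² − (Σfm)²/n = 5075.25 − 407.5²/37 = 587.2432
Population variance = 587.2432 / 37 = 15.8714

15.871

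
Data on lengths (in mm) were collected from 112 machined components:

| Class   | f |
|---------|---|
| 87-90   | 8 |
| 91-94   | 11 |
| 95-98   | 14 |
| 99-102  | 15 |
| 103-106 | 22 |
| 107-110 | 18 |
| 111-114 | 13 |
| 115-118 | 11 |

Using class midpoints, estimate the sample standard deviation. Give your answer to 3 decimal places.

8.129

Midpoints: 88.5, 92.5, 96.5, 100.5, 104.5, 108.5, 112.5, 116.5
n = 112, Σfm = 11580, mean = 103.3929
Σfm² = 1204624
Σf(m − x̄)² = Σfm² − (Σfm)²/n = 1204624 − 11580²/112 = 7334.7143
Sample variance = 7334.7143 / 111 = 66.0785
Standard deviation = √66.0785 = 8.1289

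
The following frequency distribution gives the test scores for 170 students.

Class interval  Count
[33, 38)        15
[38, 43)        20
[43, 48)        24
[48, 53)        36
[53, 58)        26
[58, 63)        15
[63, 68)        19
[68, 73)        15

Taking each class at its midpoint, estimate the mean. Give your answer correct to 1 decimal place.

Midpoints: 35.5, 40.5, 45.5, 50.5, 55.5, 60.5, 65.5, 70.5
Σfm = 15×35.5 + 20×40.5 + 24×45.5 + 36×50.5 + 26×55.5 + 15×60.5 + 19×65.5 + 15×70.5 = 8905
n = Σf = 170
Mean = 8905 / 170 = 52.3824

52.4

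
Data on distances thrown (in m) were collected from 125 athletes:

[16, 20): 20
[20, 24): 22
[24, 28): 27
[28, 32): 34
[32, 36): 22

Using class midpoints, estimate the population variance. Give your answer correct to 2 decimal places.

28.41

Midpoints: 18, 22, 26, 30, 34
n = 125, Σfm = 3314, mean = 26.5120
Σfm² = 91412
Σf(m − x̄)² = Σfm² − (Σfm)²/n = 91412 − 3314²/125 = 3551.2320
Population variance = 3551.2320 / 125 = 28.4099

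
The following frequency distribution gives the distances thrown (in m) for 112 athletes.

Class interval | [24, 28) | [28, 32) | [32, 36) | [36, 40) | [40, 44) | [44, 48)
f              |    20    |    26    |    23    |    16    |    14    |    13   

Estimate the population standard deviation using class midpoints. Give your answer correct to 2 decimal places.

6.46

Midpoints: 26, 30, 34, 38, 42, 46
n = 112, Σfm = 3876, mean = 34.6071
Σfm² = 138816
Σf(m − x̄)² = Σfm² − (Σfm)²/n = 138816 − 3876²/112 = 4678.7143
Population variance = 4678.7143 / 112 = 41.7742
Standard deviation = √41.7742 = 6.4633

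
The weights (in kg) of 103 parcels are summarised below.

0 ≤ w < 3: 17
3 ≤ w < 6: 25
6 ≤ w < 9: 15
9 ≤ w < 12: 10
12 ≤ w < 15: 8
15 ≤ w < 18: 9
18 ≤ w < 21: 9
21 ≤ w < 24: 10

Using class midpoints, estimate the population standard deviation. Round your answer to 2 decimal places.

Midpoints: 1.5, 4.5, 7.5, 10.5, 13.5, 16.5, 19.5, 22.5
n = 103, Σfm = 1012.5, mean = 9.8301
Σfm² = 14883.75
Σf(m − x̄)² = Σfm² − (Σfm)²/n = 14883.75 − 1012.5²/103 = 4930.7767
Population variance = 4930.7767 / 103 = 47.8716
Standard deviation = √47.8716 = 6.9189

6.92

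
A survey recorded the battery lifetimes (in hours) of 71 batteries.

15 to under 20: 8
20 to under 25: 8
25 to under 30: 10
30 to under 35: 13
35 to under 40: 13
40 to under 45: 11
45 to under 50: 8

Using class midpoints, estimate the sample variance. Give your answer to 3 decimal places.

Midpoints: 17.5, 22.5, 27.5, 32.5, 37.5, 42.5, 47.5
n = 71, Σfm = 2352.5, mean = 33.1338
Σfm² = 83993.75
Σf(m − x̄)² = Σfm² − (Σfm)²/n = 83993.75 − 2352.5²/71 = 6046.4789
Sample variance = 6046.4789 / 70 = 86.3783

86.378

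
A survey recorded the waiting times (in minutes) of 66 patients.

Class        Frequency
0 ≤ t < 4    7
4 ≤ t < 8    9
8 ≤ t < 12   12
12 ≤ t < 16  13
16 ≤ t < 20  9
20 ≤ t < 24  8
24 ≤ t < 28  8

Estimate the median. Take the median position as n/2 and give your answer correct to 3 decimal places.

13.538

Cumulative frequencies: 7, 16, 28, 41, 50, 58, 66
n = 66; position = n/2 = 33.
This falls in the class 12 ≤ t < 16: L = 12, F = 28, f = 13, h = 4.
Median ≈ 12 + ((33 − 28) / 13) × 4 = 13.5385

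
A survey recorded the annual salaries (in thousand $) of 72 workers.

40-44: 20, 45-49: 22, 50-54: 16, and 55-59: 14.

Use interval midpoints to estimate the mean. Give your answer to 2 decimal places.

48.67

Midpoints: 42, 47, 52, 57
Σfm = 20×42 + 22×47 + 16×52 + 14×57 = 3504
n = Σf = 72
Mean = 3504 / 72 = 48.6667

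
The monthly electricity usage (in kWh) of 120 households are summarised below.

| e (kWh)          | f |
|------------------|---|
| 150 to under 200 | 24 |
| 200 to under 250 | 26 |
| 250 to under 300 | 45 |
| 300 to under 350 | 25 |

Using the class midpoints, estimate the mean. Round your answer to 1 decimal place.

254.6

Midpoints: 175, 225, 275, 325
Σfm = 24×175 + 26×225 + 45×275 + 25×325 = 30550
n = Σf = 120
Mean = 30550 / 120 = 254.5833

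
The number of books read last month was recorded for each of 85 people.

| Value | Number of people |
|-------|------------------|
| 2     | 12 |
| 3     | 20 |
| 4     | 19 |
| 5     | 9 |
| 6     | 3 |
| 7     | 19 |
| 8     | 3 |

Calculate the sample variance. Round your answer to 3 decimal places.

3.443

Values: 2, 3, 4, 5, 6, 7, 8
n = 85, Σfx = 380, mean = 4.4706
Σfx² = 1988
Σf(x − x̄)² = Σfx² − (Σfx)²/n = 1988 − 380²/85 = 289.1765
Sample variance = 289.1765 / 84 = 3.4426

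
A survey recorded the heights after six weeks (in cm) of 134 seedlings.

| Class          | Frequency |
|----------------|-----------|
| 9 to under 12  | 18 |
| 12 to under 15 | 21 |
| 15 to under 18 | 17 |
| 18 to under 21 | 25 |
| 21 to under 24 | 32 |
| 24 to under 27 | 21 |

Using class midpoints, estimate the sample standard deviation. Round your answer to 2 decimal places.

4.99

Midpoints: 10.5, 13.5, 16.5, 19.5, 22.5, 25.5
n = 134, Σfm = 2496, mean = 18.6269
Σfm² = 49801.5
Σf(m − x̄)² = Σfm² − (Σfm)²/n = 49801.5 − 2496²/134 = 3308.8433
Sample variance = 3308.8433 / 133 = 24.8785
Standard deviation = √24.8785 = 4.9878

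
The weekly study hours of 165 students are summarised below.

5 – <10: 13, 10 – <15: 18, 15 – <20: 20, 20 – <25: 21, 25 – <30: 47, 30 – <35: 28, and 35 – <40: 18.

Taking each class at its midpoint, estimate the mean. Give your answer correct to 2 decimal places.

Midpoints: 7.5, 12.5, 17.5, 22.5, 27.5, 32.5, 37.5
Σfm = 13×7.5 + 18×12.5 + 20×17.5 + 21×22.5 + 47×27.5 + 28×32.5 + 18×37.5 = 4022.5
n = Σf = 165
Mean = 4022.5 / 165 = 24.3788

24.38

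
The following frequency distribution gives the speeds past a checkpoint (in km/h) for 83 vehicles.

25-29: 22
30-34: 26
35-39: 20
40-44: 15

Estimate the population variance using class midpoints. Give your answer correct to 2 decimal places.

Midpoints: 27, 32, 37, 42
n = 83, Σfm = 2796, mean = 33.6867
Σfm² = 96502
Σf(m − x̄)² = Σfm² − (Σfm)²/n = 96502 − 2796²/83 = 2313.8554
Population variance = 2313.8554 / 83 = 27.8778

27.88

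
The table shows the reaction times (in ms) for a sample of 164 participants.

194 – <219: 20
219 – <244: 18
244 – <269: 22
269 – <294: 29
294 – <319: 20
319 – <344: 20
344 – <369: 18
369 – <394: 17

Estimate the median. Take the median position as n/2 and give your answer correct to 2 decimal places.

287.97

Cumulative frequencies: 20, 38, 60, 89, 109, 129, 147, 164
n = 164; position = n/2 = 82.
This falls in the class 269 – <294: L = 269, F = 60, f = 29, h = 25.
Median ≈ 269 + ((82 − 60) / 29) × 25 = 287.9655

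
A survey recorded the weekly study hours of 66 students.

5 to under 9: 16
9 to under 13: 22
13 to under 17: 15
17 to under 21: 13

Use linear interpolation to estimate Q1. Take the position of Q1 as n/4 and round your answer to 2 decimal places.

Cumulative frequencies: 16, 38, 53, 66
n = 66; position = n/4 = 16.5.
This falls in the class 9 to under 13: L = 9, F = 16, f = 22, h = 4.
Lower quartile ≈ 9 + ((16.5 − 16) / 22) × 4 = 9.0909

9.09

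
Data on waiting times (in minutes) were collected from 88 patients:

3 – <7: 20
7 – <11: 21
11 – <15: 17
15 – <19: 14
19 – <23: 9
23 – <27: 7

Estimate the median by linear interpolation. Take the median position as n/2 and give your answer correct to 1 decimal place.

11.7

Cumulative frequencies: 20, 41, 58, 72, 81, 88
n = 88; position = n/2 = 44.
This falls in the class 11 – <15: L = 11, F = 41, f = 17, h = 4.
Median ≈ 11 + ((44 − 41) / 17) × 4 = 11.7059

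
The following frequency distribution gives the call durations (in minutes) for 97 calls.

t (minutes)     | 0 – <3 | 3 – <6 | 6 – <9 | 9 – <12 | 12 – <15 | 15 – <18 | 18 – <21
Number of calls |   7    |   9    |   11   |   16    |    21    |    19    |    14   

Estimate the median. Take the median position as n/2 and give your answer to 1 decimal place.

Cumulative frequencies: 7, 16, 27, 43, 64, 83, 97
n = 97; position = n/2 = 48.5.
This falls in the class 12 – <15: L = 12, F = 43, f = 21, h = 3.
Median ≈ 12 + ((48.5 − 43) / 21) × 3 = 12.7857

12.8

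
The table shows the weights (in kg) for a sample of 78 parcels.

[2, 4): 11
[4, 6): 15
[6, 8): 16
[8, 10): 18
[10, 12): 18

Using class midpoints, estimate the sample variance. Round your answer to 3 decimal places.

7.548

Midpoints: 3, 5, 7, 9, 11
n = 78, Σfm = 580, mean = 7.4359
Σfm² = 4894
Σf(m − x̄)² = Σfm² − (Σfm)²/n = 4894 − 580²/78 = 581.1795
Sample variance = 581.1795 / 77 = 7.5478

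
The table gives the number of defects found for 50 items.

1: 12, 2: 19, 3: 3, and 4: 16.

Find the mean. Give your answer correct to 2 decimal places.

2.46

Values: 1, 2, 3, 4
Σfx = 12×1 + 19×2 + 3×3 + 16×4 = 123
n = Σf = 50
Mean = 123 / 50 = 2.4600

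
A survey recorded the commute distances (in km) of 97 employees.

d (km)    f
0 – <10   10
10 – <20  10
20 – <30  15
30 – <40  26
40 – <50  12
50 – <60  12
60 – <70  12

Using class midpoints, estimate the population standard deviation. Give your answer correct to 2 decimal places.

Midpoints: 5, 15, 25, 35, 45, 55, 65
n = 97, Σfm = 3465, mean = 35.7216
Σfm² = 155025
Σf(m − x̄)² = Σfm² − (Σfm)²/n = 155025 − 3465²/97 = 31249.4845
Population variance = 31249.4845 / 97 = 322.1596
Standard deviation = √322.1596 = 17.9488

17.95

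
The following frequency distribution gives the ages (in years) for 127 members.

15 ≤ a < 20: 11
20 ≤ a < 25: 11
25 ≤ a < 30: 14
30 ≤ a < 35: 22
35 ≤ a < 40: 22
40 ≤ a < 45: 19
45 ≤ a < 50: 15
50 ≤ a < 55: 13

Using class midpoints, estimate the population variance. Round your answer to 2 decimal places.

105.71

Midpoints: 17.5, 22.5, 27.5, 32.5, 37.5, 42.5, 47.5, 52.5
n = 127, Σfm = 4567.5, mean = 35.9646
Σfm² = 177693.75
Σf(m − x̄)² = Σfm² − (Σfm)²/n = 177693.75 − 4567.5²/127 = 13425.5906
Population variance = 13425.5906 / 127 = 105.7133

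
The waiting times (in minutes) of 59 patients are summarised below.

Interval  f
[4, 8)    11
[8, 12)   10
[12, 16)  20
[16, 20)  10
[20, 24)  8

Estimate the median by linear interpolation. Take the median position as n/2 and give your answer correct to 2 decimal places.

Cumulative frequencies: 11, 21, 41, 51, 59
n = 59; position = n/2 = 29.5.
This falls in the class [12, 16): L = 12, F = 21, f = 20, h = 4.
Median ≈ 12 + ((29.5 − 21) / 20) × 4 = 13.7000

13.70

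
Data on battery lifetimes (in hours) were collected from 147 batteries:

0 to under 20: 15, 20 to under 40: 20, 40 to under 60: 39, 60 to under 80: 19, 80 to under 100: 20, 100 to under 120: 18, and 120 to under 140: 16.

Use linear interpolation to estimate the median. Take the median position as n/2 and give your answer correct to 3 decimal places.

Cumulative frequencies: 15, 35, 74, 93, 113, 131, 147
n = 147; position = n/2 = 73.5.
This falls in the class 40 to under 60: L = 40, F = 35, f = 39, h = 20.
Median ≈ 40 + ((73.5 − 35) / 39) × 20 = 59.7436

59.744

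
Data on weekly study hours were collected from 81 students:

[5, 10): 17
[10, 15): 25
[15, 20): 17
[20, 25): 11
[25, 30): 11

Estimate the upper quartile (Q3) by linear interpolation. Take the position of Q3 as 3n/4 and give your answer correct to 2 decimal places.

20.80

Cumulative frequencies: 17, 42, 59, 70, 81
n = 81; position = 3n/4 = 60.75.
This falls in the class [20, 25): L = 20, F = 59, f = 11, h = 5.
Upper quartile ≈ 20 + ((60.75 − 59) / 11) × 5 = 20.7955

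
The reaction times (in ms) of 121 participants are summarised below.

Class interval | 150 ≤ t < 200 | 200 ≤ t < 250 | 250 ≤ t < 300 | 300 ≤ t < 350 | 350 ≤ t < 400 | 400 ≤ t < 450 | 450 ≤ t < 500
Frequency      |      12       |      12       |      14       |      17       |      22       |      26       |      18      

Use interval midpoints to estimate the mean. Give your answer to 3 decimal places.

347.314

Midpoints: 175, 225, 275, 325, 375, 425, 475
Σfm = 12×175 + 12×225 + 14×275 + 17×325 + 22×375 + 26×425 + 18×475 = 42025
n = Σf = 121
Mean = 42025 / 121 = 347.3140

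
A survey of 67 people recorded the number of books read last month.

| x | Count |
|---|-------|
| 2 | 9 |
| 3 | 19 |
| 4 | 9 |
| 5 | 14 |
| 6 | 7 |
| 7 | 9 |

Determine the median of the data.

4

Cumulative frequencies: 9, 28, 37, 51, 58, 67
n = 67, so the median is the value in position (n+1)/2 = 34.
Position 34 falls at value 4.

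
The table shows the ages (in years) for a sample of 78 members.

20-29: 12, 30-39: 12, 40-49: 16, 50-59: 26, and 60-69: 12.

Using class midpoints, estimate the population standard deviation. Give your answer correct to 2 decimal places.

Midpoints: 24.5, 34.5, 44.5, 54.5, 64.5
n = 78, Σfm = 3611, mean = 46.2949
Σfm² = 180319.5
Σf(m − x̄)² = Σfm² − (Σfm)²/n = 180319.5 − 3611²/78 = 13148.7179
Population variance = 13148.7179 / 78 = 168.5733
Standard deviation = √168.5733 = 12.9836

12.98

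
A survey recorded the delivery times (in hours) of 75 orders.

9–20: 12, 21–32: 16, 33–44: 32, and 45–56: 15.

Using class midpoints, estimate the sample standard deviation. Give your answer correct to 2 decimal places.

Midpoints: 14.5, 26.5, 38.5, 50.5
n = 75, Σfm = 2587.5, mean = 34.5000
Σfm² = 99444.75
Σf(m − x̄)² = Σfm² − (Σfm)²/n = 99444.75 − 2587.5²/75 = 10176.0000
Sample variance = 10176.0000 / 74 = 137.5135
Standard deviation = √137.5135 = 11.7266

11.73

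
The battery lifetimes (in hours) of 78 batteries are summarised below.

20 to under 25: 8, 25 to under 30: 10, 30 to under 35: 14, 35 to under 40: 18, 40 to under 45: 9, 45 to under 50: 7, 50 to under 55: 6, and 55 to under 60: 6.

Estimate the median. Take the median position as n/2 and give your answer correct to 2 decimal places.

36.94

Cumulative frequencies: 8, 18, 32, 50, 59, 66, 72, 78
n = 78; position = n/2 = 39.
This falls in the class 35 to under 40: L = 35, F = 32, f = 18, h = 5.
Median ≈ 35 + ((39 − 32) / 18) × 5 = 36.9444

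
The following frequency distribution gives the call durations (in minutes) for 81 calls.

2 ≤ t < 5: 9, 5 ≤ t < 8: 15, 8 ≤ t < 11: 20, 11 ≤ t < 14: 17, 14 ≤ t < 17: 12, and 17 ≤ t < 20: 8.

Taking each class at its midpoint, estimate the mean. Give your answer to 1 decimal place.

Midpoints: 3.5, 6.5, 9.5, 12.5, 15.5, 18.5
Σfm = 9×3.5 + 15×6.5 + 20×9.5 + 17×12.5 + 12×15.5 + 8×18.5 = 865.5
n = Σf = 81
Mean = 865.5 / 81 = 10.6852

10.7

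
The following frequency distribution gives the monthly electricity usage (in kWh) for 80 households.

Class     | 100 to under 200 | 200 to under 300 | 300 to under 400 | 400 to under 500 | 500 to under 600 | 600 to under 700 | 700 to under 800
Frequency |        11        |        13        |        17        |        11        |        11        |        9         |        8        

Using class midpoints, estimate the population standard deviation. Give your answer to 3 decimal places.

Midpoints: 150, 250, 350, 450, 550, 650, 750
n = 80, Σfm = 33700, mean = 421.2500
Σfm² = 17000000
Σf(m − x̄)² = Σfm² − (Σfm)²/n = 17000000 − 33700²/80 = 2803875.0000
Population variance = 2803875.0000 / 80 = 35048.4375
Standard deviation = √35048.4375 = 187.2123

187.212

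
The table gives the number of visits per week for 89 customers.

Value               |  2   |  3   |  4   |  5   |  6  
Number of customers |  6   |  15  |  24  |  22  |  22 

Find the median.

4

Cumulative frequencies: 6, 21, 45, 67, 89
n = 89, so the median is the value in position (n+1)/2 = 45.
Position 45 falls at value 4.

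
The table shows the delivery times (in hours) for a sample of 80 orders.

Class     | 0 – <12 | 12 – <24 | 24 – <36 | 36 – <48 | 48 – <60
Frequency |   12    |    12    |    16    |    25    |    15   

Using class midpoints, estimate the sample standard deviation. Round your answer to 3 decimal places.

16.002

Midpoints: 6, 18, 30, 42, 54
n = 80, Σfm = 2628, mean = 32.8500
Σfm² = 106560
Σf(m − x̄)² = Σfm² − (Σfm)²/n = 106560 − 2628²/80 = 20230.2000
Sample variance = 20230.2000 / 79 = 256.0785
Standard deviation = √256.0785 = 16.0025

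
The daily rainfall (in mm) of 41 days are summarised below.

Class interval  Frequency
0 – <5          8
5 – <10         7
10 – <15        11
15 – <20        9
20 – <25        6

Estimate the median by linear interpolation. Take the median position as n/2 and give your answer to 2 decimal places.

Cumulative frequencies: 8, 15, 26, 35, 41
n = 41; position = n/2 = 20.5.
This falls in the class 10 – <15: L = 10, F = 15, f = 11, h = 5.
Median ≈ 10 + ((20.5 − 15) / 11) × 5 = 12.5000

12.50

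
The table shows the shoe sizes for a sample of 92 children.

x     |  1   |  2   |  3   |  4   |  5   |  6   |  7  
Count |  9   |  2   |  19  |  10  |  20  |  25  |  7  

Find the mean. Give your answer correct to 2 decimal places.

4.45

Values: 1, 2, 3, 4, 5, 6, 7
Σfx = 9×1 + 2×2 + 19×3 + 10×4 + 20×5 + 25×6 + 7×7 = 409
n = Σf = 92
Mean = 409 / 92 = 4.4457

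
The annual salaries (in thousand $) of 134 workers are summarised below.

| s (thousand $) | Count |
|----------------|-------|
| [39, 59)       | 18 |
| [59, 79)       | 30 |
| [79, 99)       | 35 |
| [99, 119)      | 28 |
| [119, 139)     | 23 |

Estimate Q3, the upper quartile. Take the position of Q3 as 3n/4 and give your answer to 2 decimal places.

111.50

Cumulative frequencies: 18, 48, 83, 111, 134
n = 134; position = 3n/4 = 100.5.
This falls in the class [99, 119): L = 99, F = 83, f = 28, h = 20.
Upper quartile ≈ 99 + ((100.5 − 83) / 28) × 20 = 111.5000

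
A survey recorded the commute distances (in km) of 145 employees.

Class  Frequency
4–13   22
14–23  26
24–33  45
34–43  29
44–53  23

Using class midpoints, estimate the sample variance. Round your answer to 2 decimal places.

Midpoints: 8.5, 18.5, 28.5, 38.5, 48.5
n = 145, Σfm = 4182.5, mean = 28.8448
Σfm² = 144126.25
Σf(m − x̄)² = Σfm² − (Σfm)²/n = 144126.25 − 4182.5²/145 = 23482.7586
Sample variance = 23482.7586 / 144 = 163.0747

163.07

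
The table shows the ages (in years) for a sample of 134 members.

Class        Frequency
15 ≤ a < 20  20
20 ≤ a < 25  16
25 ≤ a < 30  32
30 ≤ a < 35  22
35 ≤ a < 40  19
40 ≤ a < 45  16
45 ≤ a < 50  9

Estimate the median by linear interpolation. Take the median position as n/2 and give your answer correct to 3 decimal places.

29.844

Cumulative frequencies: 20, 36, 68, 90, 109, 125, 134
n = 134; position = n/2 = 67.
This falls in the class 25 ≤ a < 30: L = 25, F = 36, f = 32, h = 5.
Median ≈ 25 + ((67 − 36) / 32) × 5 = 29.8438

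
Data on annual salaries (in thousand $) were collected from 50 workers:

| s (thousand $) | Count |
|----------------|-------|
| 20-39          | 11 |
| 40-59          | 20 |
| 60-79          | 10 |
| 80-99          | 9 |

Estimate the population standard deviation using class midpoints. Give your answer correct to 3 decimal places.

Midpoints: 29.5, 49.5, 69.5, 89.5
n = 50, Σfm = 2815, mean = 56.3000
Σfm² = 178972.5
Σf(m − x̄)² = Σfm² − (Σfm)²/n = 178972.5 − 2815²/50 = 20488.0000
Population variance = 20488.0000 / 50 = 409.7600
Standard deviation = √409.7600 = 20.2425

20.243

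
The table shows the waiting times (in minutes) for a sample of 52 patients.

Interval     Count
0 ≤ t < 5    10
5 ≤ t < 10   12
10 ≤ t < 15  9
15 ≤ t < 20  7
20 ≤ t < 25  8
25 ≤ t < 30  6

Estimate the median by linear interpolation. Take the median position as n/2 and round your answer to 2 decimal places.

Cumulative frequencies: 10, 22, 31, 38, 46, 52
n = 52; position = n/2 = 26.
This falls in the class 10 ≤ t < 15: L = 10, F = 22, f = 9, h = 5.
Median ≈ 10 + ((26 − 22) / 9) × 5 = 12.2222

12.22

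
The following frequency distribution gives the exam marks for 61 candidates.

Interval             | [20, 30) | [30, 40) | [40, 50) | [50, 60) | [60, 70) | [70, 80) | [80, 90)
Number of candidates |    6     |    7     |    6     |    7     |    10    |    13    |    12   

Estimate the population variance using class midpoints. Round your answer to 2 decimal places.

Midpoints: 25, 35, 45, 55, 65, 75, 85
n = 61, Σfm = 3695, mean = 60.5738
Σfm² = 247725
Σf(m − x̄)² = Σfm² − (Σfm)²/n = 247725 − 3695²/61 = 23904.9180
Population variance = 23904.9180 / 61 = 391.8839

391.88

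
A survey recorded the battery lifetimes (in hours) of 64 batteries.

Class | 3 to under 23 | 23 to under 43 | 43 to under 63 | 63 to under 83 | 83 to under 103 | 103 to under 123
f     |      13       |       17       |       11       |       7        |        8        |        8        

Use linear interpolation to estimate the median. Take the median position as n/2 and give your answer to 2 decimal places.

46.64

Cumulative frequencies: 13, 30, 41, 48, 56, 64
n = 64; position = n/2 = 32.
This falls in the class 43 to under 63: L = 43, F = 30, f = 11, h = 20.
Median ≈ 43 + ((32 − 30) / 11) × 20 = 46.6364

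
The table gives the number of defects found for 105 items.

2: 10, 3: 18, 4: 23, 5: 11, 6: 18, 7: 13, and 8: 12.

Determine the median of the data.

Cumulative frequencies: 10, 28, 51, 62, 80, 93, 105
n = 105, so the median is the value in position (n+1)/2 = 53.
Position 53 falls at value 5.

5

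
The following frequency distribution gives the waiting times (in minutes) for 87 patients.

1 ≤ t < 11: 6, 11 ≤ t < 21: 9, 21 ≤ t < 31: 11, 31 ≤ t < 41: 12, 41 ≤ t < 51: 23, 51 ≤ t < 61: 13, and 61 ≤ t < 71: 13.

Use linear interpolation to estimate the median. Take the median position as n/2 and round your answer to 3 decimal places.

43.391

Cumulative frequencies: 6, 15, 26, 38, 61, 74, 87
n = 87; position = n/2 = 43.5.
This falls in the class 41 ≤ t < 51: L = 41, F = 38, f = 23, h = 10.
Median ≈ 41 + ((43.5 − 38) / 23) × 10 = 43.3913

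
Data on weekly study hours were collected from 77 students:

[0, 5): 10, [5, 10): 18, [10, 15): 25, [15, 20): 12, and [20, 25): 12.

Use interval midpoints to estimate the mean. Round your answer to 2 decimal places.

12.37

Midpoints: 2.5, 7.5, 12.5, 17.5, 22.5
Σfm = 10×2.5 + 18×7.5 + 25×12.5 + 12×17.5 + 12×22.5 = 952.5
n = Σf = 77
Mean = 952.5 / 77 = 12.3701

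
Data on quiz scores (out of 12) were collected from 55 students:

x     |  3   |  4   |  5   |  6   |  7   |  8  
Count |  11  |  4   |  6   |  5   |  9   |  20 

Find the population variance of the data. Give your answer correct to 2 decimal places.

3.82

Values: 3, 4, 5, 6, 7, 8
n = 55, Σfx = 332, mean = 6.0364
Σfx² = 2214
Σf(x − x̄)² = Σfx² − (Σfx)²/n = 2214 − 332²/55 = 209.9273
Population variance = 209.9273 / 55 = 3.8169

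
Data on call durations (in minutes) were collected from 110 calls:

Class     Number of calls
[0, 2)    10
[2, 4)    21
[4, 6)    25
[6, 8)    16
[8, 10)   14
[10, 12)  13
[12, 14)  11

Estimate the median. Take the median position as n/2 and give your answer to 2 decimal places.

5.92

Cumulative frequencies: 10, 31, 56, 72, 86, 99, 110
n = 110; position = n/2 = 55.
This falls in the class [4, 6): L = 4, F = 31, f = 25, h = 2.
Median ≈ 4 + ((55 − 31) / 25) × 2 = 5.9200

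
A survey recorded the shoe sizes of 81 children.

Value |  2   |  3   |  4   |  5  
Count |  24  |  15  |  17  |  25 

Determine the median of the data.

Cumulative frequencies: 24, 39, 56, 81
n = 81, so the median is the value in position (n+1)/2 = 41.
Position 41 falls at value 4.

4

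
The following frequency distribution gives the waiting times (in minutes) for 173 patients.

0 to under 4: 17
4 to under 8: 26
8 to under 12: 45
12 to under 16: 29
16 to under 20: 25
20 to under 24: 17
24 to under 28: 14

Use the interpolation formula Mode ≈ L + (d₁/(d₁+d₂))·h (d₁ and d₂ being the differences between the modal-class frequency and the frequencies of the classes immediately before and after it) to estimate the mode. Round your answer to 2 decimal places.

10.17

Modal class: 8 to under 12 (highest frequency 45).
d₁ = 45 − 26 = 19, d₂ = 45 − 29 = 16
Mode ≈ 8 + (19/(19+16)) × 4 = 8 + 2.1714 = 10.1714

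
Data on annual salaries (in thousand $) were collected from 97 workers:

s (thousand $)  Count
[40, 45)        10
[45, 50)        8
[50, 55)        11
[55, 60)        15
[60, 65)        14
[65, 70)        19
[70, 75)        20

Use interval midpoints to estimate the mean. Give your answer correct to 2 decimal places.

Midpoints: 42.5, 47.5, 52.5, 57.5, 62.5, 67.5, 72.5
Σfm = 10×42.5 + 8×47.5 + 11×52.5 + 15×57.5 + 14×62.5 + 19×67.5 + 20×72.5 = 5852.5
n = Σf = 97
Mean = 5852.5 / 97 = 60.3351

60.34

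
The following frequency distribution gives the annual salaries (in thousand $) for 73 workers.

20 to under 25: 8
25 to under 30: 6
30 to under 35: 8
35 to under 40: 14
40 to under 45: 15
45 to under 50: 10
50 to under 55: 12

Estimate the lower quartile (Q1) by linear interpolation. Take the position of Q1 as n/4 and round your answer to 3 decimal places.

32.656

Cumulative frequencies: 8, 14, 22, 36, 51, 61, 73
n = 73; position = n/4 = 18.25.
This falls in the class 30 to under 35: L = 30, F = 14, f = 8, h = 5.
Lower quartile ≈ 30 + ((18.25 − 14) / 8) × 5 = 32.6562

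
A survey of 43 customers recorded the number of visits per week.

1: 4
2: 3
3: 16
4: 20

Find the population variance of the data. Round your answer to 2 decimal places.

Values: 1, 2, 3, 4
n = 43, Σfx = 138, mean = 3.2093
Σfx² = 480
Σf(x − x̄)² = Σfx² − (Σfx)²/n = 480 − 138²/43 = 37.1163
Population variance = 37.1163 / 43 = 0.8632

0.86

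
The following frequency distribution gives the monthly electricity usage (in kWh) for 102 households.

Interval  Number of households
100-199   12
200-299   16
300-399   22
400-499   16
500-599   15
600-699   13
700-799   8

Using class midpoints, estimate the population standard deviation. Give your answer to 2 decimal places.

179.01

Midpoints: 149.5, 249.5, 349.5, 449.5, 549.5, 649.5, 749.5
n = 102, Σfm = 43349, mean = 424.9902
Σfm² = 21691625.5
Σf(m − x̄)² = Σfm² − (Σfm)²/n = 21691625.5 − 43349²/102 = 3268725.4902
Population variance = 3268725.4902 / 102 = 32046.3283
Standard deviation = √32046.3283 = 179.0149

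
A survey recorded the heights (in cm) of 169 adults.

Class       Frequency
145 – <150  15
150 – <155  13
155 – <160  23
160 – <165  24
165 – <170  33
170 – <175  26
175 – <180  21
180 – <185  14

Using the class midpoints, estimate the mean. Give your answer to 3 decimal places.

165.754

Midpoints: 147.5, 152.5, 157.5, 162.5, 167.5, 172.5, 177.5, 182.5
Σfm = 15×147.5 + 13×152.5 + 23×157.5 + 24×162.5 + 33×167.5 + 26×172.5 + 21×177.5 + 14×182.5 = 28012.5
n = Σf = 169
Mean = 28012.5 / 169 = 165.7544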